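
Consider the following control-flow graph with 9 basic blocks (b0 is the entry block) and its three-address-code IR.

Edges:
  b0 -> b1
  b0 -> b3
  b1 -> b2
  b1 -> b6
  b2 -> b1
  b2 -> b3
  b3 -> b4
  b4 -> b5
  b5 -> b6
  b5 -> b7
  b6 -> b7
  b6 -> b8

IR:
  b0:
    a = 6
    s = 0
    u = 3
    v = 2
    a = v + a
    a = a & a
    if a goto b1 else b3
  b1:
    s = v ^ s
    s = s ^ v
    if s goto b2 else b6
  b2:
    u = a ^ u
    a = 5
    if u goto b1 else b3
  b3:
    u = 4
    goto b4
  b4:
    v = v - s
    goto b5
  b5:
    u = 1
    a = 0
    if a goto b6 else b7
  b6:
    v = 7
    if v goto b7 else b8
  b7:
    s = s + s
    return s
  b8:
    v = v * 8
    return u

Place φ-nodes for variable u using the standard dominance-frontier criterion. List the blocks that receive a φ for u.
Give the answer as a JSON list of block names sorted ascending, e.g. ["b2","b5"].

Answer: ["b1", "b3", "b6", "b7"]

Analysis:
idom tree: b1←b0 b2←b1 b3←b0 b4←b3 b5←b4 b6←b0 b7←b0 b8←b6
Join-block Dom:
  b1: preds {b0,b2}: {b0} ∩ {b0,b1,b2} = {b0}; idom=b0
  b3: preds {b0,b2}: {b0} ∩ {b0,b1,b2} = {b0}; idom=b0
  b6: preds {b1,b5}: {b0,b1} ∩ {b0,b3,b4,b5} = {b0}; idom=b0
  b7: preds {b5,b6}: {b0,b3,b4,b5} ∩ {b0,b6} = {b0}; idom=b0

Frontier:
  b1←b0: walk · to b0
  b1←b2: walk b2→b1 to b0
  b3←b0: walk · to b0
  b3←b2: walk b2→b1 to b0
  b6←b1: walk b1 to b0
  b6←b5: walk b5→b4→b3 to b0
  b7←b5: walk b5→b4→b3 to b0
  b7←b6: walk b6 to b0
  b0: DF=∅
  b1: DF={b1,b3,b6}
  b2: DF={b1,b3}
  b3: DF={b6,b7}
  b4: DF={b6,b7}
  b5: DF={b6,b7}
  b6: DF={b7}
  b7: DF=∅
  b8: DF=∅

φ for u: defs {b0,b2,b3,b5}
  DF⁺ = {b1,b3,b6,b7}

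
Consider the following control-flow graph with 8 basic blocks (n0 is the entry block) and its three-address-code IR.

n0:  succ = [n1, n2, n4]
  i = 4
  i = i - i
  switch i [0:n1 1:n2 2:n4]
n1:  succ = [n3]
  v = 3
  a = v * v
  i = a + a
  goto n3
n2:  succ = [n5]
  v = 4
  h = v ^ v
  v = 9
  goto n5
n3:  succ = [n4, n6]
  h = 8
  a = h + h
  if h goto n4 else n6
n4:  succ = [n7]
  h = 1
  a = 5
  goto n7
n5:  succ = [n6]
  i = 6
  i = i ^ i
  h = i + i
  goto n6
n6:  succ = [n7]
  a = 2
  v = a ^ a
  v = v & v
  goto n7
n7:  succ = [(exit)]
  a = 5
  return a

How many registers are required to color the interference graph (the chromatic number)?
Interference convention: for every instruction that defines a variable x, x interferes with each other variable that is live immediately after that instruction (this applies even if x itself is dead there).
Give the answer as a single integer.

def/use:
  n0: def={i} ue=∅
  n1: def={a,i,v} ue=∅
  n2: def={h,v} ue=∅
  n3: def={a,h} ue=∅
  n4: def={a,h} ue=∅
  n5: def={h,i} ue=∅
  n6: def={a,v} ue=∅
  n7: def={a} ue=∅

Live sets:
  n0: in=∅ out=∅
  n1: in=∅ out=∅
  n2: in=∅ out=∅
  n3: in=∅ out=∅
  n4: in=∅ out=∅
  n5: in=∅ out=∅
  n6: in=∅ out=∅
  n7: in=∅ out=∅

Interference:
  a — {h}
  h — {a}
  i — ∅
  v — ∅

Colouring:
  {a,h} pairwise interfere (2-clique) ⇒ χ ≥ 2
  2-colouring: r0={a,i,v}  r1={h}
  χ = 2

Answer: 2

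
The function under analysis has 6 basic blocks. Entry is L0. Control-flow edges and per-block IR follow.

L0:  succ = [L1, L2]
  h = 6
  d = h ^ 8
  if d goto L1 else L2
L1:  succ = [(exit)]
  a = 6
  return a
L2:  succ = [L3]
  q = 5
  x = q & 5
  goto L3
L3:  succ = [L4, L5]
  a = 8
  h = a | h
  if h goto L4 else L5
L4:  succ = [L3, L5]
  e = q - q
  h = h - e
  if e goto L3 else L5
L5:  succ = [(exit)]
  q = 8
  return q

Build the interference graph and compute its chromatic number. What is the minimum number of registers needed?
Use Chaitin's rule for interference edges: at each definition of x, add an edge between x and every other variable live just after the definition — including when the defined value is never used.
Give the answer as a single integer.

Answer: 3

Derivation:
def/use:
  L0 def {d,h} use ∅
  L1 def {a} use ∅
  L2 def {q,x} use ∅
  L3 def {a,h} use {h}
  L4 def {e,h} use {h,q}
  L5 def {q} use ∅

Backward fixpoint:
  live L0: ∅→{h}
  live L1: ∅→∅
  live L2: {h}→{h,q}
  live L3: {h,q}→{h,q}
  live L4: {h,q}→{h,q}
  live L5: ∅→∅

Interfere edges:
  a: {h,q}
  d: {h}
  e: {h,q}
  h: {a,d,e,q,x}
  q: {a,e,h,x}
  x: {h,q}

Registers:
  lower bound: {a,h,q} mutually conflict ⇒ χ ≥ 3
  assign a→c2 d→c1 e→c2 h→c0 q→c1 x→c2 — no edge inside a register ⇒ χ ≤ 3
  χ = 3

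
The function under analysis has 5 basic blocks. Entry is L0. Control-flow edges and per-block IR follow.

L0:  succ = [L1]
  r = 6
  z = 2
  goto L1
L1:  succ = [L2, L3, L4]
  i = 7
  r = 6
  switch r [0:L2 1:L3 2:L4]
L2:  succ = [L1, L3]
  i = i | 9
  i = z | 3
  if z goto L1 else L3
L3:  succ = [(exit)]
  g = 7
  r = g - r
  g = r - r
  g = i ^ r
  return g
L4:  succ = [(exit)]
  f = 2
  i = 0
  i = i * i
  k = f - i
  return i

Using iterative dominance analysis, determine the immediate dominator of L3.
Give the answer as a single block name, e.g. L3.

Answer: L1

Derivation:
idom tree: L1←L0 L2←L1 L3←L1 L4←L1
Join-block Dom:
  L1: preds {L0,L2}: {L0} ∩ {L0,L1,L2} = {L0}; idom=L0
  L3: preds {L1,L2}: {L0,L1} ∩ {L0,L1,L2} = {L0,L1}; idom=L1

idom(L3) = L1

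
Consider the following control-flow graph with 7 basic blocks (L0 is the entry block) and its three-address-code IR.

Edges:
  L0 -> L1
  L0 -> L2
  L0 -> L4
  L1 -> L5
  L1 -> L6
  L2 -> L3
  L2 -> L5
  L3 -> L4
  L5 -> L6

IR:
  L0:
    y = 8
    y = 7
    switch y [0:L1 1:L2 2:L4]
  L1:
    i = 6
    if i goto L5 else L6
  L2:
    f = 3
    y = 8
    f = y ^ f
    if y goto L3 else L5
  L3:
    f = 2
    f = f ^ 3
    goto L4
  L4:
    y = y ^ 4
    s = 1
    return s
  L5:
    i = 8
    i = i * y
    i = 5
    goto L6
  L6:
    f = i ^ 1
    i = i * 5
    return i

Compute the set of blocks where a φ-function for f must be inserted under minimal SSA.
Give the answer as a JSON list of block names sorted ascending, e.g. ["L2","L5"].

idom tree: L1←L0 L2←L0 L3←L2 L4←L0 L5←L0 L6←L0
Dom∩ at merges:
  L4: preds {L0,L3}: {L0} ∩ {L0,L2,L3} = {L0}; idom=L0
  L5: preds {L1,L2}: {L0,L1} ∩ {L0,L2} = {L0}; idom=L0
  L6: preds {L1,L5}: {L0,L1} ∩ {L0,L5} = {L0}; idom=L0

DF walk-up:
  L4←L0: walk · to L0
  L4←L3: walk L3→L2 to L0
  L5←L1: walk L1 to L0
  L5←L2: walk L2 to L0
  L6←L1: walk L1 to L0
  L6←L5: walk L5 to L0
  DF(L0)=∅
  DF(L1)={L5,L6}
  DF(L2)={L4,L5}
  DF(L3)={L4}
  DF(L4)=∅
  DF(L5)={L6}
  DF(L6)=∅

φ for f: defs {L2,L3,L6}
  DF⁺ = {L4,L5,L6}

Answer: ["L4", "L5", "L6"]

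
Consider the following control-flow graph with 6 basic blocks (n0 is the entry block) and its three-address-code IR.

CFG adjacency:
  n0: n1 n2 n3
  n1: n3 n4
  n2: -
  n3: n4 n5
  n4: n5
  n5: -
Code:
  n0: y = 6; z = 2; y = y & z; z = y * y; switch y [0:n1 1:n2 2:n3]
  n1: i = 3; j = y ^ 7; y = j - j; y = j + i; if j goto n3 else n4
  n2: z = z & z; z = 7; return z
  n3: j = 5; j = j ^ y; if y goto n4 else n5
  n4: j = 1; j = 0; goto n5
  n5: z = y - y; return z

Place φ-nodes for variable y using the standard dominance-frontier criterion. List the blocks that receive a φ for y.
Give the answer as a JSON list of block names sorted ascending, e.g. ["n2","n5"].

Answer: ["n3", "n4", "n5"]

Working:
idom tree: n1←n0 n2←n0 n3←n0 n4←n0 n5←n0
Join-block Dom:
  n3: preds {n0,n1}: {n0} ∩ {n0,n1} = {n0}; idom=n0
  n4: preds {n1,n3}: {n0,n1} ∩ {n0,n3} = {n0}; idom=n0
  n5: preds {n3,n4}: {n0,n3} ∩ {n0,n4} = {n0}; idom=n0

Frontier:
  join n3 pred n0: · stop@n0
  join n3 pred n1: n1 stop@n0
  join n4 pred n1: n1 stop@n0
  join n4 pred n3: n3 stop@n0
  join n5 pred n3: n3 stop@n0
  join n5 pred n4: n4 stop@n0
  DF(n0)=∅
  DF(n1)={n3,n4}
  DF(n2)=∅
  DF(n3)={n4,n5}
  DF(n4)={n5}
  DF(n5)=∅

φ for y: defs {n0,n1}
  DF⁺ = {n3,n4,n5}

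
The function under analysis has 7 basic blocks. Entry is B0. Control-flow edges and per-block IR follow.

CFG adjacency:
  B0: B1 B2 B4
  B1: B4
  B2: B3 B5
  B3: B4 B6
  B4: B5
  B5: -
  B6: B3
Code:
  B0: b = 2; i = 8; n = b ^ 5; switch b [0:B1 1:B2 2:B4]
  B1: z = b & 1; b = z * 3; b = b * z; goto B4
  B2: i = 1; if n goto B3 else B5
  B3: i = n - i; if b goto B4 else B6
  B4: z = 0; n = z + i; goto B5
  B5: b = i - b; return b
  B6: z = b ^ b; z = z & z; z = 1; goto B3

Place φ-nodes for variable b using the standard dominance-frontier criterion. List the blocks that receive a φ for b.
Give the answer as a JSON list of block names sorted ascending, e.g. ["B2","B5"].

Answer: ["B4", "B5"]

Analysis:
idom tree: B1←B0 B2←B0 B3←B2 B4←B0 B5←B0 B6←B3
Dom∩ at merges:
  B3: preds {B2,B6}: {B0,B2} ∩ {B0,B2,B3,B6} = {B0,B2}; idom=B2
  B4: preds {B0,B1,B3}: {B0} ∩ {B0,B1} ∩ {B0,B2,B3} = {B0}; idom=B0
  B5: preds {B2,B4}: {B0,B2} ∩ {B0,B4} = {B0}; idom=B0

Frontier:
  B3←B2: walk · to B2
  B3←B6: walk B6→B3 to B2
  B4←B0: walk · to B0
  B4←B1: walk B1 to B0
  B4←B3: walk B3→B2 to B0
  B5←B2: walk B2 to B0
  B5←B4: walk B4 to B0
  B0: DF=∅
  B1: DF={B4}
  B2: DF={B4,B5}
  B3: DF={B3,B4}
  B4: DF={B5}
  B5: DF=∅
  B6: DF={B3}

φ for b: defs {B0,B1,B5}
  DF⁺ = {B4,B5}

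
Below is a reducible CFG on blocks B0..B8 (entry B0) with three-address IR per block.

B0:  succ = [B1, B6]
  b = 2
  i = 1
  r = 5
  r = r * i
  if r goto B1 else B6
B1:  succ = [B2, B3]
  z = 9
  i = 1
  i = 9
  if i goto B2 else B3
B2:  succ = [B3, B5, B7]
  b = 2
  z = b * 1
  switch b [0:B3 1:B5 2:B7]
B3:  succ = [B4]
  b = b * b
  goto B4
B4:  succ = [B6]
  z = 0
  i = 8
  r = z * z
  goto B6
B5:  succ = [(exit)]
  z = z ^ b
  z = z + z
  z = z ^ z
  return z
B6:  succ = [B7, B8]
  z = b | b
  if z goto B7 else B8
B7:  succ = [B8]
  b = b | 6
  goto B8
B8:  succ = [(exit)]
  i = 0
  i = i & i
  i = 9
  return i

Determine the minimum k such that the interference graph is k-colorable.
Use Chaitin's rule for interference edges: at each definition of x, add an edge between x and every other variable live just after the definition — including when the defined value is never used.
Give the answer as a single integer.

Per-block:
  B0: def={b,i,r} ue=∅
  B1: def={i,z} ue=∅
  B2: def={b,z} ue=∅
  B3: def={b} ue={b}
  B4: def={i,r,z} ue=∅
  B5: def={z} ue={b,z}
  B6: def={z} ue={b}
  B7: def={b} ue={b}
  B8: def={i} ue=∅

Liveness:
  B0 li=∅ lo={b}
  B1 li={b} lo={b}
  B2 li=∅ lo={b,z}
  B3 li={b} lo={b}
  B4 li={b} lo={b}
  B5 li={b,z} lo=∅
  B6 li={b} lo={b}
  B7 li={b} lo=∅
  B8 li=∅ lo=∅

Interference:
  b↔{i,r,z}
  i↔{b,r,z}
  r↔{b,i}
  z↔{b,i}

Chromatic number:
  lower bound: {b,i,r} mutually conflict ⇒ χ ≥ 3
  assign b→c0 i→c1 r→c2 z→c2 — no edge inside a register ⇒ χ ≤ 3
  χ = 3

Answer: 3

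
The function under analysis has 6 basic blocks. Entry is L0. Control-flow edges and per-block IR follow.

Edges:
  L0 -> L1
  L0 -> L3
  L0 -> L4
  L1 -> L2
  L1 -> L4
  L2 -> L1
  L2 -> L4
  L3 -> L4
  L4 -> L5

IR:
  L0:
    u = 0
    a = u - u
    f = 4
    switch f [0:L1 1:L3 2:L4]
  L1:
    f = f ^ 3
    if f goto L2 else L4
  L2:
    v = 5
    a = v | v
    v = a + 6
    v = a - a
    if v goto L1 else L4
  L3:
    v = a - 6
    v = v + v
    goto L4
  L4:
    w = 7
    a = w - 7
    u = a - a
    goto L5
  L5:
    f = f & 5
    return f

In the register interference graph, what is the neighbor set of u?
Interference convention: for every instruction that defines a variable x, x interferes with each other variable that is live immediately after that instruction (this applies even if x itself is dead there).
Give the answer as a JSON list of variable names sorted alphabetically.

def/use:
  L0: {a,f,u} / ∅
  L1: {f} / {f}
  L2: {a,v} / ∅
  L3: {v} / {a}
  L4: {a,u,w} / ∅
  L5: {f} / {f}

Backward fixpoint:
  L0: in=∅ out={a,f}
  L1: in={f} out={f}
  L2: in={f} out={f}
  L3: in={a,f} out={f}
  L4: in={f} out={f}
  L5: in={f} out=∅

Interfere edges:
  a↔{f,v}
  f↔{a,u,v,w}
  u↔{f}
  v↔{a,f}
  w↔{f}

N(u) = ["f"]

Answer: ["f"]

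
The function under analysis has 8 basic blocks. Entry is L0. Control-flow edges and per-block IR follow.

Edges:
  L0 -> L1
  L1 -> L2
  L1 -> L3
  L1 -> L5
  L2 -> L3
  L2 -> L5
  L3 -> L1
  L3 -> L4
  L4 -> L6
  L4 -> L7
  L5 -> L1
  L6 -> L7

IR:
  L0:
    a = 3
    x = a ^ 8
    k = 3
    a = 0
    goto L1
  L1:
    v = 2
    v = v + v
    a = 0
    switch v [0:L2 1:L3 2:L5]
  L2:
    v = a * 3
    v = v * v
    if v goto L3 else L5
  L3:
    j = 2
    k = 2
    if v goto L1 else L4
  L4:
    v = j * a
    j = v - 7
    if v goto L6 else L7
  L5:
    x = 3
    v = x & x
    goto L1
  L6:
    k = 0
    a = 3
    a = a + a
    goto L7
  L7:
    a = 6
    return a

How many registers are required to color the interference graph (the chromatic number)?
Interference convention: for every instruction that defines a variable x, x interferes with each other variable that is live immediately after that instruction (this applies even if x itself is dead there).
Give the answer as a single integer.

Block summaries:
  L0: {a,k,x} / ∅
  L1: {a,v} / ∅
  L2: {v} / {a}
  L3: {j,k} / {v}
  L4: {j,v} / {a,j}
  L5: {v,x} / ∅
  L6: {a,k} / ∅
  L7: {a} / ∅

Backward fixpoint:
  live L0: ∅→∅
  live L1: ∅→{a,v}
  live L2: {a}→{a,v}
  live L3: {a,v}→{a,j}
  live L4: {a,j}→∅
  live L5: ∅→∅
  live L6: ∅→∅
  live L7: ∅→∅

Conflict graph:
  a↔{j,k,v}
  j↔{a,k,v}
  k↔{a,j,v}
  v↔{a,j,k}
  x↔∅

Chromatic number:
  {a,j,k,v} pairwise interfere (4-clique) ⇒ χ ≥ 4
  4-colouring: c0={a,x}  c1={j}  c2={k}  c3={v}
  χ = 4

Answer: 4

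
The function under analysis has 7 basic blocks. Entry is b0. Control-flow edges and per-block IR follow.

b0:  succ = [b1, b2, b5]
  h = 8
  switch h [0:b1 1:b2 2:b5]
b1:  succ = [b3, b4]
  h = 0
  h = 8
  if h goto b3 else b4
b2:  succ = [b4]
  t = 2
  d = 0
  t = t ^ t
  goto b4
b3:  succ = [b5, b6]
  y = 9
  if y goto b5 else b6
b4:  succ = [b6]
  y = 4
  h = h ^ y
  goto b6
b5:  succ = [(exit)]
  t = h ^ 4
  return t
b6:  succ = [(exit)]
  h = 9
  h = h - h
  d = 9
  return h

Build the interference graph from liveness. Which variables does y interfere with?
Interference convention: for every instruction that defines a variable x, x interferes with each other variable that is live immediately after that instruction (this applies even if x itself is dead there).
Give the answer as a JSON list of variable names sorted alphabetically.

Answer: ["h"]

Working:
def/use:
  b0: def={h} ue=∅
  b1: def={h} ue=∅
  b2: def={d,t} ue=∅
  b3: def={y} ue=∅
  b4: def={h,y} ue={h}
  b5: def={t} ue={h}
  b6: def={d,h} ue=∅

Backward fixpoint:
  live b0: ∅→{h}
  live b1: ∅→{h}
  live b2: {h}→{h}
  live b3: {h}→{h}
  live b4: {h}→∅
  live b5: {h}→∅
  live b6: ∅→∅

Interfere edges:
  d — {h,t}
  h — {d,t,y}
  t — {d,h}
  y — {h}

N(y) = ["h"]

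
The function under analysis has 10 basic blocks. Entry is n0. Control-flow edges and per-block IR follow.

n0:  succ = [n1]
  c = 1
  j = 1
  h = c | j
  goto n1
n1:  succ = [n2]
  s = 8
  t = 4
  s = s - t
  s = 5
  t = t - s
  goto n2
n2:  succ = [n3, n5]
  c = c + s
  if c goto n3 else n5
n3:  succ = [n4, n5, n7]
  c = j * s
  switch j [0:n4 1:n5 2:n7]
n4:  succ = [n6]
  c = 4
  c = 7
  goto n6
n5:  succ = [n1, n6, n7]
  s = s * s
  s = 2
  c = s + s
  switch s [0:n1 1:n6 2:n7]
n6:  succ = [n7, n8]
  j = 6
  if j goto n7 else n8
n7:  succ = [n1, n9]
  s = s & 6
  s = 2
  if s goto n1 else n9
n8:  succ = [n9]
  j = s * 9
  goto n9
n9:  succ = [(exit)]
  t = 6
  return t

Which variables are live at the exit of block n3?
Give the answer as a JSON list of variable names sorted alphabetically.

Answer: ["c", "j", "s"]

Derivation:
def/use:
  n0 def {c,h,j} use ∅
  n1 def {s,t} use ∅
  n2 def {c} use {c,s}
  n3 def {c} use {j,s}
  n4 def {c} use ∅
  n5 def {c,s} use {s}
  n6 def {j} use ∅
  n7 def {s} use {s}
  n8 def {j} use {s}
  n9 def {t} use ∅

Liveness:
  live n0: ∅→{c,j}
  live n1: {c,j}→{c,j,s}
  live n2: {c,j,s}→{j,s}
  live n3: {j,s}→{c,j,s}
  live n4: {s}→{c,s}
  live n5: {j,s}→{c,j,s}
  live n6: {c,s}→{c,j,s}
  live n7: {c,j,s}→{c,j}
  live n8: {s}→∅
  live n9: ∅→∅

live-out(n3) = ["c", "j", "s"]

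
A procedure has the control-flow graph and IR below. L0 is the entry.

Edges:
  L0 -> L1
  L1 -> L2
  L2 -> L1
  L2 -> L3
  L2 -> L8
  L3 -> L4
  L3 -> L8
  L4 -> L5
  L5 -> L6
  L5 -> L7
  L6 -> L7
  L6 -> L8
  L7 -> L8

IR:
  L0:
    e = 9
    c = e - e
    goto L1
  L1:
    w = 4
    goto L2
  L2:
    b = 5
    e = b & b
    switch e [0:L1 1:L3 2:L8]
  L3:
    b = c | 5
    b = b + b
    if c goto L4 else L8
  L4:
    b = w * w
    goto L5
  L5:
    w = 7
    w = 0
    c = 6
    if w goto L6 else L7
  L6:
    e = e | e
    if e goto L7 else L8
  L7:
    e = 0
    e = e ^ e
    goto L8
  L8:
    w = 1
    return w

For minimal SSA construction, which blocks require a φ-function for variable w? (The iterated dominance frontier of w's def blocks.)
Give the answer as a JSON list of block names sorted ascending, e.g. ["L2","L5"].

idom tree: L1←L0 L2←L1 L3←L2 L4←L3 L5←L4 L6←L5 L7←L5 L8←L2
Dom at joins:
  L1: preds {L0,L2}: {L0} ∩ {L0,L1,L2} = {L0}; idom=L0
  L7: preds {L5,L6}: {L0,L1,L2,L3,L4,L5} ∩ {L0,L1,L2,L3,L4,L5,L6} = {L0,L1,L2,L3,L4,L5}; idom=L5
  L8: preds {L2,L3,L6,L7}: {L0,L1,L2} ∩ {L0,L1,L2,L3} ∩ {L0,L1,L2,L3,L4,L5,L6} ∩ {L0,L1,L2,L3,L4,L5,L7} = {L0,L1,L2}; idom=L2

DF derivation:
  L1←L0: walk · to L0
  L1←L2: walk L2→L1 to L0
  L7←L5: walk · to L5
  L7←L6: walk L6 to L5
  L8←L2: walk · to L2
  L8←L3: walk L3 to L2
  L8←L6: walk L6→L5→L4→L3 to L2
  L8←L7: walk L7→L5→L4→L3 to L2
  DF(L0)=∅
  DF(L1)={L1}
  DF(L2)={L1}
  DF(L3)={L8}
  DF(L4)={L8}
  DF(L5)={L8}
  DF(L6)={L7,L8}
  DF(L7)={L8}
  DF(L8)=∅

φ for w: defs {L1,L5,L8}
  DF⁺ = {L1,L8}

Answer: ["L1", "L8"]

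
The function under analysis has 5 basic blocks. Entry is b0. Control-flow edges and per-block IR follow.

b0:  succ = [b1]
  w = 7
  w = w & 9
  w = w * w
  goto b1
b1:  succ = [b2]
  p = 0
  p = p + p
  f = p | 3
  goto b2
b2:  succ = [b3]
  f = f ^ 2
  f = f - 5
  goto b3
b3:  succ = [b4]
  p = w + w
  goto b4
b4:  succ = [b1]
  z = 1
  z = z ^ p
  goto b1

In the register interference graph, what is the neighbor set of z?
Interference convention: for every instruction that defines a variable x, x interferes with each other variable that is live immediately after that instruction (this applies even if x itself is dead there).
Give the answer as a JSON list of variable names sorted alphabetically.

Block summaries:
  b0 def {w} use ∅
  b1 def {f,p} use ∅
  b2 def {f} use {f}
  b3 def {p} use {w}
  b4 def {z} use {p}

Live sets:
  b0 li=∅ lo={w}
  b1 li={w} lo={f,w}
  b2 li={f,w} lo={w}
  b3 li={w} lo={p,w}
  b4 li={p,w} lo={w}

Conflict graph:
  f — {w}
  p — {w,z}
  w — {f,p,z}
  z — {p,w}

N(z) = ["p", "w"]

Answer: ["p", "w"]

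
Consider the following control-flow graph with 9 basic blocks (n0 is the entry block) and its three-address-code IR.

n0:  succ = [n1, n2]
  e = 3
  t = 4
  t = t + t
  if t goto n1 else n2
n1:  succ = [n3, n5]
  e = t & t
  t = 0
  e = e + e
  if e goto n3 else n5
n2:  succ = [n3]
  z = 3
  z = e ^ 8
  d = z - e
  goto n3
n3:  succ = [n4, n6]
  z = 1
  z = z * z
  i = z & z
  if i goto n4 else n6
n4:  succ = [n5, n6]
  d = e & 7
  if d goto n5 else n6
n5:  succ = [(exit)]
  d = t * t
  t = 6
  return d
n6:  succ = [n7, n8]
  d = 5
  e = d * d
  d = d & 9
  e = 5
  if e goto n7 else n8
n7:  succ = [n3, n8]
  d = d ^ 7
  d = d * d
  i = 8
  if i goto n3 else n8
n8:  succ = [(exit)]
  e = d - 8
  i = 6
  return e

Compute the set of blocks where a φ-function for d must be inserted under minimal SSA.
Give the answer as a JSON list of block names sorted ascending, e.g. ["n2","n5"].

Answer: ["n3", "n5", "n6", "n8"]

Working:
idom tree: n1←n0 n2←n0 n3←n0 n4←n3 n5←n0 n6←n3 n7←n6 n8←n6
Dom∩ at merges:
  n3: preds {n1,n2,n7}: {n0,n1} ∩ {n0,n2} ∩ {n0,n3,n6,n7} = {n0}; idom=n0
  n5: preds {n1,n4}: {n0,n1} ∩ {n0,n3,n4} = {n0}; idom=n0
  n6: preds {n3,n4}: {n0,n3} ∩ {n0,n3,n4} = {n0,n3}; idom=n3
  n8: preds {n6,n7}: {n0,n3,n6} ∩ {n0,n3,n6,n7} = {n0,n3,n6}; idom=n6

Frontier:
  n3←n1: walk n1 to n0
  n3←n2: walk n2 to n0
  n3←n7: walk n7→n6→n3 to n0
  n5←n1: walk n1 to n0
  n5←n4: walk n4→n3 to n0
  n6←n3: walk · to n3
  n6←n4: walk n4 to n3
  n8←n6: walk · to n6
  n8←n7: walk n7 to n6
  n0: DF=∅
  n1: DF={n3,n5}
  n2: DF={n3}
  n3: DF={n3,n5}
  n4: DF={n5,n6}
  n5: DF=∅
  n6: DF={n3}
  n7: DF={n3,n8}
  n8: DF=∅

φ for d: defs {n2,n4,n5,n6,n7}
  DF⁺ = {n3,n5,n6,n8}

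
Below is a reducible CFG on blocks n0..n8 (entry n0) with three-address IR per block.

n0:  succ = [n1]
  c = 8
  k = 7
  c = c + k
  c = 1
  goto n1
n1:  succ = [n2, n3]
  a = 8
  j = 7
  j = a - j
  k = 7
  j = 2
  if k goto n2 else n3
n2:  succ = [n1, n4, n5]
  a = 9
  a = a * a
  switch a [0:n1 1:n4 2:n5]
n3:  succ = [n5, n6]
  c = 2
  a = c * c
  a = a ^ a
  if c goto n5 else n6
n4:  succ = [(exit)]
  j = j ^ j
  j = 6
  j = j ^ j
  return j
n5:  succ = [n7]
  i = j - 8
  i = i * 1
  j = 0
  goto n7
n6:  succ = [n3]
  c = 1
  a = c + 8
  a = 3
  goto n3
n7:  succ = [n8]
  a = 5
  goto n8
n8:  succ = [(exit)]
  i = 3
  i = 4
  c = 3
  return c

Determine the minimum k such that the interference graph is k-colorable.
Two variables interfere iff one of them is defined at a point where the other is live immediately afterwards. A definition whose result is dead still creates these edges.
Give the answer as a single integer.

Per-block:
  n0: def={c,k} ue=∅
  n1: def={a,j,k} ue=∅
  n2: def={a} ue=∅
  n3: def={a,c} ue=∅
  n4: def={j} ue={j}
  n5: def={i,j} ue={j}
  n6: def={a,c} ue=∅
  n7: def={a} ue=∅
  n8: def={c,i} ue=∅

Live sets:
  live n0: ∅→∅
  live n1: ∅→{j}
  live n2: {j}→{j}
  live n3: {j}→{j}
  live n4: {j}→∅
  live n5: {j}→∅
  live n6: {j}→{j}
  live n7: ∅→∅
  live n8: ∅→∅

Interfere edges:
  a — {c,j}
  c — {a,j,k}
  i — ∅
  j — {a,c,k}
  k — {c,j}

Colouring:
  {a,c,j} pairwise interfere (3-clique) ⇒ χ ≥ 3
  assign a→c2 c→c0 i→c0 j→c1 k→c2 — no edge inside a register ⇒ χ ≤ 3
  χ = 3

Answer: 3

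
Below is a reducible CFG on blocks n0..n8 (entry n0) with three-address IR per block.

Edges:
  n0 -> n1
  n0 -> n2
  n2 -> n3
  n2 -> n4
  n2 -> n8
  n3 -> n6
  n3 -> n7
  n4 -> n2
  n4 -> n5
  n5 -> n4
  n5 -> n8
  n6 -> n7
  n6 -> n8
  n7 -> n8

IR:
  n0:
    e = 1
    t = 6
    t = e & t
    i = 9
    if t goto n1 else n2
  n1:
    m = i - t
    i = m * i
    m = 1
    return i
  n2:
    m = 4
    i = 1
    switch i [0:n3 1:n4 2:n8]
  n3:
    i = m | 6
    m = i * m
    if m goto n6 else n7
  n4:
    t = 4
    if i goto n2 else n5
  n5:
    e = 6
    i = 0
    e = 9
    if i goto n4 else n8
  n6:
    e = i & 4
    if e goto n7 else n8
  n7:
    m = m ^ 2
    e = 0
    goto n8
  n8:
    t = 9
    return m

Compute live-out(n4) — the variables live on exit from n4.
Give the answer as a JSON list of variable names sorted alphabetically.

Answer: ["m"]

Derivation:
Block summaries:
  n0: def={e,i,t} ue=∅
  n1: def={i,m} ue={i,t}
  n2: def={i,m} ue=∅
  n3: def={i,m} ue={m}
  n4: def={t} ue={i}
  n5: def={e,i} ue=∅
  n6: def={e} ue={i}
  n7: def={e,m} ue={m}
  n8: def={t} ue={m}

Liveness:
  n0: in=∅ out={i,t}
  n1: in={i,t} out=∅
  n2: in=∅ out={i,m}
  n3: in={m} out={i,m}
  n4: in={i,m} out={m}
  n5: in={m} out={i,m}
  n6: in={i,m} out={m}
  n7: in={m} out={m}
  n8: in={m} out=∅

live-out(n4) = ["m"]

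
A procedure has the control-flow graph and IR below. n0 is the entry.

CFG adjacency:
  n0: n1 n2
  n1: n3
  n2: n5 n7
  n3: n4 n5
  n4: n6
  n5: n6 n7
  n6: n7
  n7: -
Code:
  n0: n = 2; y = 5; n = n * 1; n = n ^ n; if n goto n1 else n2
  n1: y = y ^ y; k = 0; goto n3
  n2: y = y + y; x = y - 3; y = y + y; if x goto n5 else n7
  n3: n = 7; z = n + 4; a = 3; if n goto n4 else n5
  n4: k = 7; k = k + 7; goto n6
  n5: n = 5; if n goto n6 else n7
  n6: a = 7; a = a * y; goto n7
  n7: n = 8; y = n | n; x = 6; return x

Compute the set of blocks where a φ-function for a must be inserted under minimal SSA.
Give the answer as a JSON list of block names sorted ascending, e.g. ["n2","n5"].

idom tree: n1←n0 n2←n0 n3←n1 n4←n3 n5←n0 n6←n0 n7←n0
Join-block Dom:
  n5: preds {n2,n3}: {n0,n2} ∩ {n0,n1,n3} = {n0}; idom=n0
  n6: preds {n4,n5}: {n0,n1,n3,n4} ∩ {n0,n5} = {n0}; idom=n0
  n7: preds {n2,n5,n6}: {n0,n2} ∩ {n0,n5} ∩ {n0,n6} = {n0}; idom=n0

DF derivation:
  n5←n2: walk n2 to n0
  n5←n3: walk n3→n1 to n0
  n6←n4: walk n4→n3→n1 to n0
  n6←n5: walk n5 to n0
  n7←n2: walk n2 to n0
  n7←n5: walk n5 to n0
  n7←n6: walk n6 to n0
  n0: DF=∅
  n1: DF={n5,n6}
  n2: DF={n5,n7}
  n3: DF={n5,n6}
  n4: DF={n6}
  n5: DF={n6,n7}
  n6: DF={n7}
  n7: DF=∅

φ for a: defs {n3,n6}
  DF⁺ = {n5,n6,n7}

Answer: ["n5", "n6", "n7"]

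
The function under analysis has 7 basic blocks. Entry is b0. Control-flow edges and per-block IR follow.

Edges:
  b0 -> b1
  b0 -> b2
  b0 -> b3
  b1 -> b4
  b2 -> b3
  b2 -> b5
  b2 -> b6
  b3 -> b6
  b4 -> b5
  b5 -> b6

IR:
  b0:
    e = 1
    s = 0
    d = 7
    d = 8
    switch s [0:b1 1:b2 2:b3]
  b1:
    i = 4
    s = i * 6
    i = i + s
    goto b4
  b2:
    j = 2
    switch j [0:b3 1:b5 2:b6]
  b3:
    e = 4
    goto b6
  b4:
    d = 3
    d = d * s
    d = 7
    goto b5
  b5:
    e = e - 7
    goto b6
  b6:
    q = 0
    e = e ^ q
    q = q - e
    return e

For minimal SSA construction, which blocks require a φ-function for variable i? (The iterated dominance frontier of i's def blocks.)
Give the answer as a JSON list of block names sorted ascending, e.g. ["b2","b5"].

Answer: ["b5", "b6"]

Working:
idom tree: b1←b0 b2←b0 b3←b0 b4←b1 b5←b0 b6←b0
Dom∩ at merges:
  b3: preds {b0,b2}: {b0} ∩ {b0,b2} = {b0}; idom=b0
  b5: preds {b2,b4}: {b0,b2} ∩ {b0,b1,b4} = {b0}; idom=b0
  b6: preds {b2,b3,b5}: {b0,b2} ∩ {b0,b3} ∩ {b0,b5} = {b0}; idom=b0

Frontier:
  join b3 pred b0: · stop@b0
  join b3 pred b2: b2 stop@b0
  join b5 pred b2: b2 stop@b0
  join b5 pred b4: b4→b1 stop@b0
  join b6 pred b2: b2 stop@b0
  join b6 pred b3: b3 stop@b0
  join b6 pred b5: b5 stop@b0
  b0 → ∅
  b1 → {b5}
  b2 → {b3,b5,b6}
  b3 → {b6}
  b4 → {b5}
  b5 → {b6}
  b6 → ∅

φ for i: defs {b1}
  DF⁺ = {b5,b6}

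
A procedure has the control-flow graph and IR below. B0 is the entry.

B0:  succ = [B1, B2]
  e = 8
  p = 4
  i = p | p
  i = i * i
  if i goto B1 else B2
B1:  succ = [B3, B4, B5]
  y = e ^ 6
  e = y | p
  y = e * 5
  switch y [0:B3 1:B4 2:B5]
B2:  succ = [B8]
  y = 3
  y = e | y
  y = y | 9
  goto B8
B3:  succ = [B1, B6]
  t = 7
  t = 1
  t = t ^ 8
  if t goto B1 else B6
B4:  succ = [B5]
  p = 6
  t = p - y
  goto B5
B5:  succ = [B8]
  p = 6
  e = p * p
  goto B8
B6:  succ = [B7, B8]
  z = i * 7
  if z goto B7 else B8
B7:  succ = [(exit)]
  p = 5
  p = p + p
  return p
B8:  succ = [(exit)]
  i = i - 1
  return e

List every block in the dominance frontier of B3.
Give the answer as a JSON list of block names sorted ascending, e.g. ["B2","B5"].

Answer: ["B1", "B8"]

Derivation:
idom tree: B1←B0 B2←B0 B3←B1 B4←B1 B5←B1 B6←B3 B7←B6 B8←B0
Dom at joins:
  B1: preds {B0,B3}: {B0} ∩ {B0,B1,B3} = {B0}; idom=B0
  B5: preds {B1,B4}: {B0,B1} ∩ {B0,B1,B4} = {B0,B1}; idom=B1
  B8: preds {B2,B5,B6}: {B0,B2} ∩ {B0,B1,B5} ∩ {B0,B1,B3,B6} = {B0}; idom=B0

DF derivation:
  join B1 pred B0: · stop@B0
  join B1 pred B3: B3→B1 stop@B0
  join B5 pred B1: · stop@B1
  join B5 pred B4: B4 stop@B1
  join B8 pred B2: B2 stop@B0
  join B8 pred B5: B5→B1 stop@B0
  join B8 pred B6: B6→B3→B1 stop@B0
  B0 → ∅
  B1 → {B1,B8}
  B2 → {B8}
  B3 → {B1,B8}
  B4 → {B5}
  B5 → {B8}
  B6 → {B8}
  B7 → ∅
  B8 → ∅

DF(B3) = ["B1", "B8"]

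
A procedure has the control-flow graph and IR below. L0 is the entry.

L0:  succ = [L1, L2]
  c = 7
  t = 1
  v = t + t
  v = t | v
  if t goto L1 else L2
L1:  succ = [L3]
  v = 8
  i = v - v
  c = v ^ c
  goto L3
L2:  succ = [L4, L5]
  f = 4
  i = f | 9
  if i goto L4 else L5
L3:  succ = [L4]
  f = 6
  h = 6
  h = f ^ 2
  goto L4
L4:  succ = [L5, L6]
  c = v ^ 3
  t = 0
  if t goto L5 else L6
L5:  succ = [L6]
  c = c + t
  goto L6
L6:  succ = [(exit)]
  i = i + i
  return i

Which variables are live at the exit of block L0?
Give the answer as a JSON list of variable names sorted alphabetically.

def/use:
  L0: {c,t,v} / ∅
  L1: {c,i,v} / {c}
  L2: {f,i} / ∅
  L3: {f,h} / ∅
  L4: {c,t} / {v}
  L5: {c} / {c,t}
  L6: {i} / {i}

Live sets:
  L0: in=∅ out={c,t,v}
  L1: in={c} out={i,v}
  L2: in={c,t,v} out={c,i,t,v}
  L3: in={i,v} out={i,v}
  L4: in={i,v} out={c,i,t}
  L5: in={c,i,t} out={i}
  L6: in={i} out=∅

live-out(L0) = ["c", "t", "v"]

Answer: ["c", "t", "v"]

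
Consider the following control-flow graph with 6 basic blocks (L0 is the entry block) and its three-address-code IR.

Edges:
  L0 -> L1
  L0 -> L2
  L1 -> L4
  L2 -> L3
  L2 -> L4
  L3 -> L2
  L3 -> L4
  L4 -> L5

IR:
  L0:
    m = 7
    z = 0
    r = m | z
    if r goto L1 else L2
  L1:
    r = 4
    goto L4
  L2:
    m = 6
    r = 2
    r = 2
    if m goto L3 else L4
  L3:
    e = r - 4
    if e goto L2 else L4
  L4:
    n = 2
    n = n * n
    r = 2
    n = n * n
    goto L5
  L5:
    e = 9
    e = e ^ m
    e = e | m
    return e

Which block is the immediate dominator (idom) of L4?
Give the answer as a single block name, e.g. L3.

idom tree: L1←L0 L2←L0 L3←L2 L4←L0 L5←L4
Dom at joins:
  L2: preds {L0,L3}: {L0} ∩ {L0,L2,L3} = {L0}; idom=L0
  L4: preds {L1,L2,L3}: {L0,L1} ∩ {L0,L2} ∩ {L0,L2,L3} = {L0}; idom=L0

idom(L4) = L0

Answer: L0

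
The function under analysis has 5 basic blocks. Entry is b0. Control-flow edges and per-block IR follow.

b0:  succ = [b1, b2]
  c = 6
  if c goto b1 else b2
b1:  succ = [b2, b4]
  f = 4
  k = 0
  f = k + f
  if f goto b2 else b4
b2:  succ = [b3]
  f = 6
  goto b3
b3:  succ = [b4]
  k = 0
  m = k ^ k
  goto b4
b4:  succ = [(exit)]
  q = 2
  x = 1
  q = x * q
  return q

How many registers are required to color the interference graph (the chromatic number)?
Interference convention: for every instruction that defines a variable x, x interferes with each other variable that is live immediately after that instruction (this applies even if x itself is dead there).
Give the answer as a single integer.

Block summaries:
  b0 def {c} use ∅
  b1 def {f,k} use ∅
  b2 def {f} use ∅
  b3 def {k,m} use ∅
  b4 def {q,x} use ∅

Live sets:
  b0: in=∅ out=∅
  b1: in=∅ out=∅
  b2: in=∅ out=∅
  b3: in=∅ out=∅
  b4: in=∅ out=∅

Interference:
  c — ∅
  f — {k}
  k — {f}
  m — ∅
  q — {x}
  x — {q}

Registers:
  clique {f,k} ⇒ need ≥ 2
  2-colouring: r0={c,f,m,q}  r1={k,x}
  χ = 2

Answer: 2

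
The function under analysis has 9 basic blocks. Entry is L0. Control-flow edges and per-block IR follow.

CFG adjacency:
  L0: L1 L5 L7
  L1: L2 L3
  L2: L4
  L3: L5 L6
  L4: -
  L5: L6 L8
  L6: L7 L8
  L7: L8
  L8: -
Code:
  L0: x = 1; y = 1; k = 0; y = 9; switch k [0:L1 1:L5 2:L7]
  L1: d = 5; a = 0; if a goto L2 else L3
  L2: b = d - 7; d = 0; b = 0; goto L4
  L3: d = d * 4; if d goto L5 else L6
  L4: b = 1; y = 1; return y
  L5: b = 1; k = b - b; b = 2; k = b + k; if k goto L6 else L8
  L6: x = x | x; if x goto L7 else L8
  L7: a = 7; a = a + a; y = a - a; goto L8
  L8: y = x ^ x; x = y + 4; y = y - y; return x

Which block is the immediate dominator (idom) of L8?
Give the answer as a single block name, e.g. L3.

Answer: L0

Derivation:
idom tree: L1←L0 L2←L1 L3←L1 L4←L2 L5←L0 L6←L0 L7←L0 L8←L0
Dom at joins:
  L5: preds {L0,L3}: {L0} ∩ {L0,L1,L3} = {L0}; idom=L0
  L6: preds {L3,L5}: {L0,L1,L3} ∩ {L0,L5} = {L0}; idom=L0
  L7: preds {L0,L6}: {L0} ∩ {L0,L6} = {L0}; idom=L0
  L8: preds {L5,L6,L7}: {L0,L5} ∩ {L0,L6} ∩ {L0,L7} = {L0}; idom=L0

idom(L8) = L0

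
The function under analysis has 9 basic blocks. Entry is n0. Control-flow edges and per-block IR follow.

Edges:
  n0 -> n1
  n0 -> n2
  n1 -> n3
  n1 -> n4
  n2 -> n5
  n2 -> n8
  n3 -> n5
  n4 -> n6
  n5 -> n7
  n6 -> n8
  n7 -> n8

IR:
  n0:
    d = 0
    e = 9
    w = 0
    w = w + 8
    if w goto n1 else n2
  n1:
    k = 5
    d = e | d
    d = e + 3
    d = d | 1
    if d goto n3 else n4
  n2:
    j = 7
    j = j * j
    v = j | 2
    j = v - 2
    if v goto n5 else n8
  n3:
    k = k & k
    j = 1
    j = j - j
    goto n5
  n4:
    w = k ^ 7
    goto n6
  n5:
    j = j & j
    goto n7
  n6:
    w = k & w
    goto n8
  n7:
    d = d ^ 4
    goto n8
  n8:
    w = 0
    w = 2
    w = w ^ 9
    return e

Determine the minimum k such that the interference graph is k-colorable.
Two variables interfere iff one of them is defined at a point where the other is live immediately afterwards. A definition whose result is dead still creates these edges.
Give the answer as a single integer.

Answer: 4

Analysis:
Per-block:
  n0: {d,e,w} / ∅
  n1: {d,k} / {d,e}
  n2: {j,v} / ∅
  n3: {j,k} / {k}
  n4: {w} / {k}
  n5: {j} / {j}
  n6: {w} / {k,w}
  n7: {d} / {d}
  n8: {w} / {e}

Live sets:
  n0 li=∅ lo={d,e}
  n1 li={d,e} lo={d,e,k}
  n2 li={d,e} lo={d,e,j}
  n3 li={d,e,k} lo={d,e,j}
  n4 li={e,k} lo={e,k,w}
  n5 li={d,e,j} lo={d,e}
  n6 li={e,k,w} lo={e}
  n7 li={d,e} lo={e}
  n8 li={e} lo=∅

Interfere edges:
  d↔{e,j,k,v,w}
  e↔{d,j,k,v,w}
  j↔{d,e,v}
  k↔{d,e,w}
  v↔{d,e,j}
  w↔{d,e,k}

Chromatic number:
  lower bound: {d,e,j,v} mutually conflict ⇒ χ ≥ 4
  assign d→R0 e→R1 j→R2 k→R2 v→R3 w→R3 — no edge inside a register ⇒ χ ≤ 4
  χ = 4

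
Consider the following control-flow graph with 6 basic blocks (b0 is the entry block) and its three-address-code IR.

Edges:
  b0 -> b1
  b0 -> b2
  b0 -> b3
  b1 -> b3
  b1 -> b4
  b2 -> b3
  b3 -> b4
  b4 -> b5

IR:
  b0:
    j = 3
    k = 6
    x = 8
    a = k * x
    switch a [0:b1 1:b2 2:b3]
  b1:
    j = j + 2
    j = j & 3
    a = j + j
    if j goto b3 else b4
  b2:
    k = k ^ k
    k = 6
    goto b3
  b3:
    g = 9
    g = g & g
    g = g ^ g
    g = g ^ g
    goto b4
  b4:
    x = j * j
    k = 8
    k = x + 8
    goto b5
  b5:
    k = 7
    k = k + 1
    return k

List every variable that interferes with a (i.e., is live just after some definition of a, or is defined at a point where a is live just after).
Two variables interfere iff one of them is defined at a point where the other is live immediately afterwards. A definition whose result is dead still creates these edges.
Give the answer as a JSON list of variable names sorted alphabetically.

Answer: ["j", "k"]

Analysis:
Block summaries:
  b0 def {a,j,k,x} use ∅
  b1 def {a,j} use {j}
  b2 def {k} use {k}
  b3 def {g} use ∅
  b4 def {k,x} use {j}
  b5 def {k} use ∅

Live sets:
  b0 li=∅ lo={j,k}
  b1 li={j} lo={j}
  b2 li={j,k} lo={j}
  b3 li={j} lo={j}
  b4 li={j} lo=∅
  b5 li=∅ lo=∅

Interference:
  a — {j,k}
  g — {j}
  j — {a,g,k,x}
  k — {a,j,x}
  x — {j,k}

N(a) = ["j", "k"]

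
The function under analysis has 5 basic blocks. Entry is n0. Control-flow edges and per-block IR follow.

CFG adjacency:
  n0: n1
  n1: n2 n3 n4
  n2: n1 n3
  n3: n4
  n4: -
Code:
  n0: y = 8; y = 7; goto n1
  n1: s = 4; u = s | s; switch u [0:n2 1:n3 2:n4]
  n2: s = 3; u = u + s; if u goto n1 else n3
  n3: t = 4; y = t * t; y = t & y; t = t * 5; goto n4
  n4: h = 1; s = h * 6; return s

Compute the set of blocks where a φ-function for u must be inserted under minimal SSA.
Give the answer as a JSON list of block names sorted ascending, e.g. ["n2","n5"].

idom tree: n1←n0 n2←n1 n3←n1 n4←n1
Join-block Dom:
  n1: preds {n0,n2}: {n0} ∩ {n0,n1,n2} = {n0}; idom=n0
  n3: preds {n1,n2}: {n0,n1} ∩ {n0,n1,n2} = {n0,n1}; idom=n1
  n4: preds {n1,n3}: {n0,n1} ∩ {n0,n1,n3} = {n0,n1}; idom=n1

DF walk-up:
  n1←n0: walk · to n0
  n1←n2: walk n2→n1 to n0
  n3←n1: walk · to n1
  n3←n2: walk n2 to n1
  n4←n1: walk · to n1
  n4←n3: walk n3 to n1
  n0: DF=∅
  n1: DF={n1}
  n2: DF={n1,n3}
  n3: DF={n4}
  n4: DF=∅

φ for u: defs {n1,n2}
  DF⁺ = {n1,n3,n4}

Answer: ["n1", "n3", "n4"]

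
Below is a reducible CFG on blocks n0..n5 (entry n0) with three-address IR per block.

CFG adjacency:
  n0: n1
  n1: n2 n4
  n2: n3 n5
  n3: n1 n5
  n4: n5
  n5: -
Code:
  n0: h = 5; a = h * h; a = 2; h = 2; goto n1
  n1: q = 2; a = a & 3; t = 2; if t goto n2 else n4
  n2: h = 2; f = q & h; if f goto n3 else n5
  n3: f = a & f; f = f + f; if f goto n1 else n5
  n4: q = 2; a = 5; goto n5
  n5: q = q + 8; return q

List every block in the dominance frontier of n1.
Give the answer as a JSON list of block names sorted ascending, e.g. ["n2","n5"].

idom tree: n1←n0 n2←n1 n3←n2 n4←n1 n5←n1
Join-block Dom:
  n1: preds {n0,n3}: {n0} ∩ {n0,n1,n2,n3} = {n0}; idom=n0
  n5: preds {n2,n3,n4}: {n0,n1,n2} ∩ {n0,n1,n2,n3} ∩ {n0,n1,n4} = {n0,n1}; idom=n1

Frontier:
  n1←n0: walk · to n0
  n1←n3: walk n3→n2→n1 to n0
  n5←n2: walk n2 to n1
  n5←n3: walk n3→n2 to n1
  n5←n4: walk n4 to n1
  n0 → ∅
  n1 → {n1}
  n2 → {n1,n5}
  n3 → {n1,n5}
  n4 → {n5}
  n5 → ∅

DF(n1) = ["n1"]

Answer: ["n1"]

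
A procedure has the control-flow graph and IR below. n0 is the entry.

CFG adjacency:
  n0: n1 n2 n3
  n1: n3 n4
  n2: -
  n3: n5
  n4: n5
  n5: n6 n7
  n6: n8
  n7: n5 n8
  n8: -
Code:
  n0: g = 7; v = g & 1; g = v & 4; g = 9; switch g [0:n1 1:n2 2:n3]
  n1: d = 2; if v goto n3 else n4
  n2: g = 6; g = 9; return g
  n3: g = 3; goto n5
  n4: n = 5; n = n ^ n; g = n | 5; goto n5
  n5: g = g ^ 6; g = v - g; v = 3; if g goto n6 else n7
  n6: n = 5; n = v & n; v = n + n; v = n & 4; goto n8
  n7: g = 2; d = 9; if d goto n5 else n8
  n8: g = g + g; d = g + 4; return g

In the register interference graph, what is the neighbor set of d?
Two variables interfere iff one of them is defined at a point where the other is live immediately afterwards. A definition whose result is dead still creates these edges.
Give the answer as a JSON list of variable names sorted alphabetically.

def/use:
  n0: {g,v} / ∅
  n1: {d} / {v}
  n2: {g} / ∅
  n3: {g} / ∅
  n4: {g,n} / ∅
  n5: {g,v} / {g,v}
  n6: {n,v} / {v}
  n7: {d,g} / ∅
  n8: {d,g} / {g}

Liveness:
  live n0: ∅→{v}
  live n1: {v}→{v}
  live n2: ∅→∅
  live n3: {v}→{g,v}
  live n4: {v}→{g,v}
  live n5: {g,v}→{g,v}
  live n6: {g,v}→{g}
  live n7: {v}→{g,v}
  live n8: {g}→∅

Interfere edges:
  d: {g,v}
  g: {d,n,v}
  n: {g,v}
  v: {d,g,n}

N(d) = ["g", "v"]

Answer: ["g", "v"]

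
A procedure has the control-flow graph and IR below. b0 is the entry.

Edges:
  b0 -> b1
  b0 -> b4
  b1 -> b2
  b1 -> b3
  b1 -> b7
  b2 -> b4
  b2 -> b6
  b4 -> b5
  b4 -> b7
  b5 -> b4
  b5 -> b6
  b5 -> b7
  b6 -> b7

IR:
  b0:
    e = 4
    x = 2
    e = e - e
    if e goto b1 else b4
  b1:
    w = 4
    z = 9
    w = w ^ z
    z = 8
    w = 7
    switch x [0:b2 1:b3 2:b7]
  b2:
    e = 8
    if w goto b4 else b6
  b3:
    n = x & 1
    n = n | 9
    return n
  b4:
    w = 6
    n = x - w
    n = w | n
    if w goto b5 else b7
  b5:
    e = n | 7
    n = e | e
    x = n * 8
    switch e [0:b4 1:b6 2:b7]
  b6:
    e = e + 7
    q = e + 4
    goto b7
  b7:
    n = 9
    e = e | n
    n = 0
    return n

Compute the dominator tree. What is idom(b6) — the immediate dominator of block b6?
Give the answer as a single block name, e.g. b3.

Answer: b0

Analysis:
idom tree: b1←b0 b2←b1 b3←b1 b4←b0 b5←b4 b6←b0 b7←b0
Dom∩ at merges:
  b4: preds {b0,b2,b5}: {b0} ∩ {b0,b1,b2} ∩ {b0,b4,b5} = {b0}; idom=b0
  b6: preds {b2,b5}: {b0,b1,b2} ∩ {b0,b4,b5} = {b0}; idom=b0
  b7: preds {b1,b4,b5,b6}: {b0,b1} ∩ {b0,b4} ∩ {b0,b4,b5} ∩ {b0,b6} = {b0}; idom=b0

idom(b6) = b0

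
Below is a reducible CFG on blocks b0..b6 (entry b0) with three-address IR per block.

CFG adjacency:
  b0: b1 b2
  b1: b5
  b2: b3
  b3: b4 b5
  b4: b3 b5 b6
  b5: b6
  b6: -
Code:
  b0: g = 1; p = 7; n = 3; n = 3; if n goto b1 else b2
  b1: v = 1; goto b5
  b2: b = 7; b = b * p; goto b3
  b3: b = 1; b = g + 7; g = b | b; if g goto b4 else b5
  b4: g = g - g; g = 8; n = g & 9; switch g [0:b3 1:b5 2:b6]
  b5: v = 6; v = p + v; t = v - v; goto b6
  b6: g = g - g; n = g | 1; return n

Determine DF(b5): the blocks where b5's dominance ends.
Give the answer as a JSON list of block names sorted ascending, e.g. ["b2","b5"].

idom tree: b1←b0 b2←b0 b3←b2 b4←b3 b5←b0 b6←b0
Dom at joins:
  b3: preds {b2,b4}: {b0,b2} ∩ {b0,b2,b3,b4} = {b0,b2}; idom=b2
  b5: preds {b1,b3,b4}: {b0,b1} ∩ {b0,b2,b3} ∩ {b0,b2,b3,b4} = {b0}; idom=b0
  b6: preds {b4,b5}: {b0,b2,b3,b4} ∩ {b0,b5} = {b0}; idom=b0

DF derivation:
  join b3 pred b2: · stop@b2
  join b3 pred b4: b4→b3 stop@b2
  join b5 pred b1: b1 stop@b0
  join b5 pred b3: b3→b2 stop@b0
  join b5 pred b4: b4→b3→b2 stop@b0
  join b6 pred b4: b4→b3→b2 stop@b0
  join b6 pred b5: b5 stop@b0
  DF(b0)=∅
  DF(b1)={b5}
  DF(b2)={b5,b6}
  DF(b3)={b3,b5,b6}
  DF(b4)={b3,b5,b6}
  DF(b5)={b6}
  DF(b6)=∅

DF(b5) = ["b6"]

Answer: ["b6"]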